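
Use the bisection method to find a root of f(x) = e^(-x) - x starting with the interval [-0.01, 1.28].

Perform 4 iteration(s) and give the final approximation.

f(x) = e^(-x) - x
Initial interval: [-0.01, 1.28]

Iteration 1:
  c_1 = (-0.010000 + 1.280000)/2 = 0.635000
  f(c_1) = f(0.635000) = -0.105065
  f(a) × f(c) < 0, new interval: [-0.010000, 0.635000]
Iteration 2:
  c_2 = (-0.010000 + 0.635000)/2 = 0.312500
  f(c_2) = f(0.312500) = 0.419116
  f(a) × f(c) ≥ 0, new interval: [0.312500, 0.635000]
Iteration 3:
  c_3 = (0.312500 + 0.635000)/2 = 0.473750
  f(c_3) = f(0.473750) = 0.148913
  f(a) × f(c) ≥ 0, new interval: [0.473750, 0.635000]
Iteration 4:
  c_4 = (0.473750 + 0.635000)/2 = 0.554375
  f(c_4) = f(0.554375) = 0.020056
  f(a) × f(c) ≥ 0, new interval: [0.554375, 0.635000]

After 4 iteration(s), the approximation is c_4 = 0.554375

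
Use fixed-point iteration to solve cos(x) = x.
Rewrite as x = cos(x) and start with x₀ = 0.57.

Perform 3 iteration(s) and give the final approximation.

Equation: cos(x) = x
Fixed-point form: x = cos(x)
x₀ = 0.57

x_1 = g(0.570000) = 0.841901
x_2 = g(0.841901) = 0.666046
x_3 = g(0.666046) = 0.786271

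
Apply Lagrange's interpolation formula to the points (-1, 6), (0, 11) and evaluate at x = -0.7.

Lagrange interpolation formula:
P(x) = Σ yᵢ × Lᵢ(x)
where Lᵢ(x) = Π_{j≠i} (x - xⱼ)/(xᵢ - xⱼ)

L_0(-0.7) = (-0.7 - 0)/(-1 - 0) = 0.700000
L_1(-0.7) = (-0.7 - (-1))/(0 - (-1)) = 0.300000

P(-0.7) = 6×L_0(-0.7) + 11×L_1(-0.7)
P(-0.7) = 7.500000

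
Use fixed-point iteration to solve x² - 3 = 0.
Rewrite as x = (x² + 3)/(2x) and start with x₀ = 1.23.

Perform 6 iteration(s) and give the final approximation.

Equation: x² - 3 = 0
Fixed-point form: x = (x² + 3)/(2x)
x₀ = 1.23

x_1 = g(1.230000) = 1.834512
x_2 = g(1.834512) = 1.734912
x_3 = g(1.734912) = 1.732053
x_4 = g(1.732053) = 1.732051
x_5 = g(1.732051) = 1.732051
x_6 = g(1.732051) = 1.732051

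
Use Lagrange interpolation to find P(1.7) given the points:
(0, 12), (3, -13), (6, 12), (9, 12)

Lagrange interpolation formula:
P(x) = Σ yᵢ × Lᵢ(x)
where Lᵢ(x) = Π_{j≠i} (x - xⱼ)/(xᵢ - xⱼ)

L_0(1.7) = (1.7 - 3)/(0 - 3) × (1.7 - 6)/(0 - 6) × (1.7 - 9)/(0 - 9) = 0.251895
L_1(1.7) = (1.7 - 0)/(3 - 0) × (1.7 - 6)/(3 - 6) × (1.7 - 9)/(3 - 9) = 0.988204
L_2(1.7) = (1.7 - 0)/(6 - 0) × (1.7 - 3)/(6 - 3) × (1.7 - 9)/(6 - 9) = -0.298759
L_3(1.7) = (1.7 - 0)/(9 - 0) × (1.7 - 3)/(9 - 3) × (1.7 - 6)/(9 - 6) = 0.058660

P(1.7) = 12×L_0(1.7) + (-13)×L_1(1.7) + 12×L_2(1.7) + 12×L_3(1.7)
P(1.7) = -12.705093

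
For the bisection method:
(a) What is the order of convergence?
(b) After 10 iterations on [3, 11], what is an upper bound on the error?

(a) Bisection has linear (order 1) convergence; the error is halved each step.

(b) Error bound = (b-a)/2^n = (11 - 3)/2^{10}
    = 8/2^{10}

(a) 1 (linear); (b) error ≤ 7.81e-03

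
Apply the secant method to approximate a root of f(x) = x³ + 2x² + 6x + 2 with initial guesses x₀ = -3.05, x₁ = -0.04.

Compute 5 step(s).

f(x) = x³ + 2x² + 6x + 2
x₀ = -3.05, x₁ = -0.04

Secant formula: x_{n+1} = x_n - f(x_n)(x_n - x_{n-1})/(f(x_n) - f(x_{n-1}))

Iteration 1:
  f(-3.050000) = -26.067625
  f(-0.040000) = 1.763136
  x_2 = -0.040000 - 1.763136×(-0.040000 - (-3.050000))/(1.763136 - (-26.067625))
       = -0.230690
Iteration 2:
  f(-0.040000) = 1.763136
  f(-0.230690) = 0.710021
  x_3 = -0.230690 - 0.710021×(-0.230690 - (-0.040000))/(0.710021 - 1.763136)
       = -0.359255
Iteration 3:
  f(-0.230690) = 0.710021
  f(-0.359255) = 0.056234
  x_4 = -0.359255 - 0.056234×(-0.359255 - (-0.230690))/(0.056234 - 0.710021)
       = -0.370313
Iteration 4:
  f(-0.359255) = 0.056234
  f(-0.370313) = 0.001605
  x_5 = -0.370313 - 0.001605×(-0.370313 - (-0.359255))/(0.001605 - 0.056234)
       = -0.370638
Iteration 5:
  f(-0.370313) = 0.001605
  f(-0.370638) = 0.000003
  x_6 = -0.370638 - 0.000003×(-0.370638 - (-0.370313))/(0.000003 - 0.001605)
       = -0.370638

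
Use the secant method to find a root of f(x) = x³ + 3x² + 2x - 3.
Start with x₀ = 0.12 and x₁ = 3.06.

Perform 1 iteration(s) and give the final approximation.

f(x) = x³ + 3x² + 2x - 3
x₀ = 0.12, x₁ = 3.06

Secant formula: x_{n+1} = x_n - f(x_n)(x_n - x_{n-1})/(f(x_n) - f(x_{n-1}))

Iteration 1:
  f(0.120000) = -2.715072
  f(3.060000) = 59.863416
  x_2 = 3.060000 - 59.863416×(3.060000 - 0.120000)/(59.863416 - (-2.715072))
       = 0.247557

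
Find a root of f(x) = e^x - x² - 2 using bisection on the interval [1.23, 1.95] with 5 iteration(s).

f(x) = e^x - x² - 2
Initial interval: [1.23, 1.95]

Iteration 1:
  c_1 = (1.230000 + 1.950000)/2 = 1.590000
  f(c_1) = f(1.590000) = 0.375649
  f(a) × f(c) < 0, new interval: [1.230000, 1.590000]
Iteration 2:
  c_2 = (1.230000 + 1.590000)/2 = 1.410000
  f(c_2) = f(1.410000) = 0.107855
  f(a) × f(c) < 0, new interval: [1.230000, 1.410000]
Iteration 3:
  c_3 = (1.230000 + 1.410000)/2 = 1.320000
  f(c_3) = f(1.320000) = 0.001021
  f(a) × f(c) < 0, new interval: [1.230000, 1.320000]
Iteration 4:
  c_4 = (1.230000 + 1.320000)/2 = 1.275000
  f(c_4) = f(1.275000) = -0.046924
  f(a) × f(c) ≥ 0, new interval: [1.275000, 1.320000]
Iteration 5:
  c_5 = (1.275000 + 1.320000)/2 = 1.297500
  f(c_5) = f(1.297500) = -0.023371
  f(a) × f(c) ≥ 0, new interval: [1.297500, 1.320000]

After 5 iteration(s), the approximation is c_5 = 1.297500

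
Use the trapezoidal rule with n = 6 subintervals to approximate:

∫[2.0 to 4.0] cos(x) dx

f(x) = cos(x)
a = 2.0, b = 4.0, n = 6
h = (b - a)/n = 0.333333

Trapezoidal rule: (h/2)[f(x₀) + 2f(x₁) + 2f(x₂) + ... + f(xₙ)]

x_0 = 2.0000, f(x_0) = -0.416147, coefficient = 1
x_1 = 2.3333, f(x_1) = -0.690758, coefficient = 2
x_2 = 2.6667, f(x_2) = -0.889327, coefficient = 2
x_3 = 3.0000, f(x_3) = -0.989992, coefficient = 2
x_4 = 3.3333, f(x_4) = -0.981674, coefficient = 2
x_5 = 3.6667, f(x_5) = -0.865287, coefficient = 2
x_6 = 4.0000, f(x_6) = -0.653644, coefficient = 1

I ≈ (0.333333/2) × -9.903867 = -1.650644
Exact value: -1.666100
Error: 0.015455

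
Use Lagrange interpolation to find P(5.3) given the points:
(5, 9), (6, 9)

Lagrange interpolation formula:
P(x) = Σ yᵢ × Lᵢ(x)
where Lᵢ(x) = Π_{j≠i} (x - xⱼ)/(xᵢ - xⱼ)

L_0(5.3) = (5.3 - 6)/(5 - 6) = 0.700000
L_1(5.3) = (5.3 - 5)/(6 - 5) = 0.300000

P(5.3) = 9×L_0(5.3) + 9×L_1(5.3)
P(5.3) = 9.000000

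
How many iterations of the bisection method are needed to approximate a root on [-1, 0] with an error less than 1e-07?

We need (b-a)/2^n ≤ 1e-07
(0 - (-1))/2^n ≤ 1e-07
1/2^n ≤ 1e-07
2^n ≥ 10000000
n ≥ log₂(10000000) = 23.25
n ≥ 24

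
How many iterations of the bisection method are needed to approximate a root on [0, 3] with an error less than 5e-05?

We need (b-a)/2^n ≤ 5e-05
(3 - 0)/2^n ≤ 5e-05
3/2^n ≤ 5e-05
2^n ≥ 60000
n ≥ log₂(60000) = 15.87
n ≥ 16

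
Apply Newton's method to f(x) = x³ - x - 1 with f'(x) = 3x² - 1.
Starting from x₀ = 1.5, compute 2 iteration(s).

f(x) = x³ - x - 1
f'(x) = 3x² - 1
x₀ = 1.5

Newton-Raphson formula: x_{n+1} = x_n - f(x_n)/f'(x_n)

Iteration 1:
  f(1.500000) = 0.875000
  f'(1.500000) = 5.750000
  x_1 = 1.500000 - 0.875000/5.750000 = 1.347826
Iteration 2:
  f(1.347826) = 0.100682
  f'(1.347826) = 4.449905
  x_2 = 1.347826 - 0.100682/4.449905 = 1.325200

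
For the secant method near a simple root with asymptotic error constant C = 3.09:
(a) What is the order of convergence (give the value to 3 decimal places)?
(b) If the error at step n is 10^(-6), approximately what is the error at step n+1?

(a) Secant method has superlinear convergence with order φ = (1+√5)/2 ≈ 1.618.
    This means |e_{n+1}| ≈ C|e_n|^1.618.

(b) With |e_n| = 10^(-6) and C = 3.09:
    |e_{n+1}| ≈ 3.09 × (10^(-6))^1.618 = 3.09 × 10^(-9.71)

(a) ≈ 1.618 (golden ratio); (b) |e_{n+1}| ≈ 6.050e-10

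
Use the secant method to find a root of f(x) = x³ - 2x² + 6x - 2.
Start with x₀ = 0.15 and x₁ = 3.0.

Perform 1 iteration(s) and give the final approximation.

f(x) = x³ - 2x² + 6x - 2
x₀ = 0.15, x₁ = 3.0

Secant formula: x_{n+1} = x_n - f(x_n)(x_n - x_{n-1})/(f(x_n) - f(x_{n-1}))

Iteration 1:
  f(0.150000) = -1.141625
  f(3.000000) = 25.000000
  x_2 = 3.000000 - 25.000000×(3.000000 - 0.150000)/(25.000000 - (-1.141625))
       = 0.274462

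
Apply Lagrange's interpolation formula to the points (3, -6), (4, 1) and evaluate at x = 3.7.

Lagrange interpolation formula:
P(x) = Σ yᵢ × Lᵢ(x)
where Lᵢ(x) = Π_{j≠i} (x - xⱼ)/(xᵢ - xⱼ)

L_0(3.7) = (3.7 - 4)/(3 - 4) = 0.300000
L_1(3.7) = (3.7 - 3)/(4 - 3) = 0.700000

P(3.7) = (-6)×L_0(3.7) + 1×L_1(3.7)
P(3.7) = -1.100000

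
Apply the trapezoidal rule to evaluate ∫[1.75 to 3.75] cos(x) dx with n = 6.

f(x) = cos(x)
a = 1.75, b = 3.75, n = 6
h = (b - a)/n = 0.333333

Trapezoidal rule: (h/2)[f(x₀) + 2f(x₁) + 2f(x₂) + ... + f(xₙ)]

x_0 = 1.7500, f(x_0) = -0.178246, coefficient = 1
x_1 = 2.0833, f(x_1) = -0.490390, coefficient = 2
x_2 = 2.4167, f(x_2) = -0.748549, coefficient = 2
x_3 = 2.7500, f(x_3) = -0.924302, coefficient = 2
x_4 = 3.0833, f(x_4) = -0.998303, coefficient = 2
x_5 = 3.4167, f(x_5) = -0.962405, coefficient = 2
x_6 = 3.7500, f(x_6) = -0.820559, coefficient = 1

I ≈ (0.333333/2) × -9.246704 = -1.541117
Exact value: -1.555547
Error: 0.014430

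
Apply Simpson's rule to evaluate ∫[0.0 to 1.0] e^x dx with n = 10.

f(x) = e^x
a = 0.0, b = 1.0, n = 10
h = (b - a)/n = 0.100000

Simpson's rule: (h/3)[f(x₀) + 4f(x₁) + 2f(x₂) + ... + f(xₙ)]

x_0 = 0.0000, f(x_0) = 1.000000, coefficient = 1
x_1 = 0.1000, f(x_1) = 1.105171, coefficient = 4
x_2 = 0.2000, f(x_2) = 1.221403, coefficient = 2
x_3 = 0.3000, f(x_3) = 1.349859, coefficient = 4
x_4 = 0.4000, f(x_4) = 1.491825, coefficient = 2
x_5 = 0.5000, f(x_5) = 1.648721, coefficient = 4
x_6 = 0.6000, f(x_6) = 1.822119, coefficient = 2
x_7 = 0.7000, f(x_7) = 2.013753, coefficient = 4
x_8 = 0.8000, f(x_8) = 2.225541, coefficient = 2
x_9 = 0.9000, f(x_9) = 2.459603, coefficient = 4
x_10 = 1.0000, f(x_10) = 2.718282, coefficient = 1

I ≈ (0.100000/3) × 51.548483 = 1.718283
Exact value: 1.718282
Error: 0.000001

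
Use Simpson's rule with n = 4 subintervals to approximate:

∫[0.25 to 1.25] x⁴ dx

f(x) = x⁴
a = 0.25, b = 1.25, n = 4
h = (b - a)/n = 0.250000

Simpson's rule: (h/3)[f(x₀) + 4f(x₁) + 2f(x₂) + ... + f(xₙ)]

x_0 = 0.2500, f(x_0) = 0.003906, coefficient = 1
x_1 = 0.5000, f(x_1) = 0.062500, coefficient = 4
x_2 = 0.7500, f(x_2) = 0.316406, coefficient = 2
x_3 = 1.0000, f(x_3) = 1.000000, coefficient = 4
x_4 = 1.2500, f(x_4) = 2.441406, coefficient = 1

I ≈ (0.250000/3) × 7.328125 = 0.610677
Exact value: 0.610156
Error: 0.000521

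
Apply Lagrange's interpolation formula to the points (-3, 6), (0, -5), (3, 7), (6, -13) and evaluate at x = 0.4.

Lagrange interpolation formula:
P(x) = Σ yᵢ × Lᵢ(x)
where Lᵢ(x) = Π_{j≠i} (x - xⱼ)/(xᵢ - xⱼ)

L_0(0.4) = (0.4 - 0)/(-3 - 0) × (0.4 - 3)/(-3 - 3) × (0.4 - 6)/(-3 - 6) = -0.035951
L_1(0.4) = (0.4 - (-3))/(0 - (-3)) × (0.4 - 3)/(0 - 3) × (0.4 - 6)/(0 - 6) = 0.916741
L_2(0.4) = (0.4 - (-3))/(3 - (-3)) × (0.4 - 0)/(3 - 0) × (0.4 - 6)/(3 - 6) = 0.141037
L_3(0.4) = (0.4 - (-3))/(6 - (-3)) × (0.4 - 0)/(6 - 0) × (0.4 - 3)/(6 - 3) = -0.021827

P(0.4) = 6×L_0(0.4) + (-5)×L_1(0.4) + 7×L_2(0.4) + (-13)×L_3(0.4)
P(0.4) = -3.528395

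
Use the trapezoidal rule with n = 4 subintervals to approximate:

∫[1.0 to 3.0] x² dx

f(x) = x²
a = 1.0, b = 3.0, n = 4
h = (b - a)/n = 0.500000

Trapezoidal rule: (h/2)[f(x₀) + 2f(x₁) + 2f(x₂) + ... + f(xₙ)]

x_0 = 1.0000, f(x_0) = 1.000000, coefficient = 1
x_1 = 1.5000, f(x_1) = 2.250000, coefficient = 2
x_2 = 2.0000, f(x_2) = 4.000000, coefficient = 2
x_3 = 2.5000, f(x_3) = 6.250000, coefficient = 2
x_4 = 3.0000, f(x_4) = 9.000000, coefficient = 1

I ≈ (0.500000/2) × 35.000000 = 8.750000
Exact value: 8.666667
Error: 0.083333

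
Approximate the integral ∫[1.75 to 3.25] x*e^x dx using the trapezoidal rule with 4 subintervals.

f(x) = x*e^x
a = 1.75, b = 3.25, n = 4
h = (b - a)/n = 0.375000

Trapezoidal rule: (h/2)[f(x₀) + 2f(x₁) + 2f(x₂) + ... + f(xₙ)]

x_0 = 1.7500, f(x_0) = 10.070555, coefficient = 1
x_1 = 2.1250, f(x_1) = 17.792407, coefficient = 2
x_2 = 2.5000, f(x_2) = 30.456235, coefficient = 2
x_3 = 2.8750, f(x_3) = 50.960594, coefficient = 2
x_4 = 3.2500, f(x_4) = 83.818605, coefficient = 1

I ≈ (0.375000/2) × 292.307632 = 54.807681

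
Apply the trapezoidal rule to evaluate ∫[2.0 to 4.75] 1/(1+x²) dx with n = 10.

f(x) = 1/(1+x²)
a = 2.0, b = 4.75, n = 10
h = (b - a)/n = 0.275000

Trapezoidal rule: (h/2)[f(x₀) + 2f(x₁) + 2f(x₂) + ... + f(xₙ)]

x_0 = 2.0000, f(x_0) = 0.200000, coefficient = 1
x_1 = 2.2750, f(x_1) = 0.161927, coefficient = 2
x_2 = 2.5500, f(x_2) = 0.133289, coefficient = 2
x_3 = 2.8250, f(x_3) = 0.111351, coefficient = 2
x_4 = 3.1000, f(x_4) = 0.094251, coefficient = 2
x_5 = 3.3750, f(x_5) = 0.080706, coefficient = 2
x_6 = 3.6500, f(x_6) = 0.069820, coefficient = 2
x_7 = 3.9250, f(x_7) = 0.060955, coefficient = 2
x_8 = 4.2000, f(x_8) = 0.053648, coefficient = 2
x_9 = 4.4750, f(x_9) = 0.047561, coefficient = 2
x_10 = 4.7500, f(x_10) = 0.042440, coefficient = 1

I ≈ (0.275000/2) × 1.869455 = 0.257050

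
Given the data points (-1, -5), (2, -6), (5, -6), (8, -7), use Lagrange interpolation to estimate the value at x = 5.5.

Lagrange interpolation formula:
P(x) = Σ yᵢ × Lᵢ(x)
where Lᵢ(x) = Π_{j≠i} (x - xⱼ)/(xᵢ - xⱼ)

L_0(5.5) = (5.5 - 2)/(-1 - 2) × (5.5 - 5)/(-1 - 5) × (5.5 - 8)/(-1 - 8) = 0.027006
L_1(5.5) = (5.5 - (-1))/(2 - (-1)) × (5.5 - 5)/(2 - 5) × (5.5 - 8)/(2 - 8) = -0.150463
L_2(5.5) = (5.5 - (-1))/(5 - (-1)) × (5.5 - 2)/(5 - 2) × (5.5 - 8)/(5 - 8) = 1.053241
L_3(5.5) = (5.5 - (-1))/(8 - (-1)) × (5.5 - 2)/(8 - 2) × (5.5 - 5)/(8 - 5) = 0.070216

P(5.5) = (-5)×L_0(5.5) + (-6)×L_1(5.5) + (-6)×L_2(5.5) + (-7)×L_3(5.5)
P(5.5) = -6.043210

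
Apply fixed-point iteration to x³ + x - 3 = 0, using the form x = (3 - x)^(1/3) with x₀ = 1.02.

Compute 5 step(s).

Equation: x³ + x - 3 = 0
Fixed-point form: x = (3 - x)^(1/3)
x₀ = 1.02

x_1 = g(1.020000) = 1.255707
x_2 = g(1.255707) = 1.203760
x_3 = g(1.203760) = 1.215593
x_4 = g(1.215593) = 1.212918
x_5 = g(1.212918) = 1.213523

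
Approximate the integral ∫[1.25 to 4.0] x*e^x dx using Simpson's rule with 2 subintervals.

f(x) = x*e^x
a = 1.25, b = 4.0, n = 2
h = (b - a)/n = 1.375000

Simpson's rule: (h/3)[f(x₀) + 4f(x₁) + 2f(x₂) + ... + f(xₙ)]

x_0 = 1.2500, f(x_0) = 4.362929, coefficient = 1
x_1 = 2.6250, f(x_1) = 36.237007, coefficient = 4
x_2 = 4.0000, f(x_2) = 218.392600, coefficient = 1

I ≈ (1.375000/3) × 367.703558 = 168.530797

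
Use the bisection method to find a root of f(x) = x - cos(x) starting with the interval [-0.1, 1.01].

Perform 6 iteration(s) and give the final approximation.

f(x) = x - cos(x)
Initial interval: [-0.1, 1.01]

Iteration 1:
  c_1 = (-0.100000 + 1.010000)/2 = 0.455000
  f(c_1) = f(0.455000) = -0.443261
  f(a) × f(c) ≥ 0, new interval: [0.455000, 1.010000]
Iteration 2:
  c_2 = (0.455000 + 1.010000)/2 = 0.732500
  f(c_2) = f(0.732500) = -0.011005
  f(a) × f(c) ≥ 0, new interval: [0.732500, 1.010000]
Iteration 3:
  c_3 = (0.732500 + 1.010000)/2 = 0.871250
  f(c_3) = f(0.871250) = 0.227379
  f(a) × f(c) < 0, new interval: [0.732500, 0.871250]
Iteration 4:
  c_4 = (0.732500 + 0.871250)/2 = 0.801875
  f(c_4) = f(0.801875) = 0.106515
  f(a) × f(c) < 0, new interval: [0.732500, 0.801875]
Iteration 5:
  c_5 = (0.732500 + 0.801875)/2 = 0.767188
  f(c_5) = f(0.767188) = 0.047322
  f(a) × f(c) < 0, new interval: [0.732500, 0.767188]
Iteration 6:
  c_6 = (0.732500 + 0.767188)/2 = 0.749844
  f(c_6) = f(0.749844) = 0.018048
  f(a) × f(c) < 0, new interval: [0.732500, 0.749844]

After 6 iteration(s), the approximation is c_6 = 0.749844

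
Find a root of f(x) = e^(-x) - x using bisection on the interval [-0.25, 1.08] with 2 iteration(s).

f(x) = e^(-x) - x
Initial interval: [-0.25, 1.08]

Iteration 1:
  c_1 = (-0.250000 + 1.080000)/2 = 0.415000
  f(c_1) = f(0.415000) = 0.245340
  f(a) × f(c) ≥ 0, new interval: [0.415000, 1.080000]
Iteration 2:
  c_2 = (0.415000 + 1.080000)/2 = 0.747500
  f(c_2) = f(0.747500) = -0.273951
  f(a) × f(c) < 0, new interval: [0.415000, 0.747500]

After 2 iteration(s), the approximation is c_2 = 0.747500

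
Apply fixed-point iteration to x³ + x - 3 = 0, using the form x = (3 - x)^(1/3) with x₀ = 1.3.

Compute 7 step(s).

Equation: x³ + x - 3 = 0
Fixed-point form: x = (3 - x)^(1/3)
x₀ = 1.3

x_1 = g(1.300000) = 1.193483
x_2 = g(1.193483) = 1.217907
x_3 = g(1.217907) = 1.212393
x_4 = g(1.212393) = 1.213642
x_5 = g(1.213642) = 1.213359
x_6 = g(1.213359) = 1.213423
x_7 = g(1.213423) = 1.213409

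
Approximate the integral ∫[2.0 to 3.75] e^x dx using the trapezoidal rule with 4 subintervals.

f(x) = e^x
a = 2.0, b = 3.75, n = 4
h = (b - a)/n = 0.437500

Trapezoidal rule: (h/2)[f(x₀) + 2f(x₁) + 2f(x₂) + ... + f(xₙ)]

x_0 = 2.0000, f(x_0) = 7.389056, coefficient = 1
x_1 = 2.4375, f(x_1) = 11.444394, coefficient = 2
x_2 = 2.8750, f(x_2) = 17.725424, coefficient = 2
x_3 = 3.3125, f(x_3) = 27.453674, coefficient = 2
x_4 = 3.7500, f(x_4) = 42.521082, coefficient = 1

I ≈ (0.437500/2) × 163.157122 = 35.690620
Exact value: 35.132026
Error: 0.558595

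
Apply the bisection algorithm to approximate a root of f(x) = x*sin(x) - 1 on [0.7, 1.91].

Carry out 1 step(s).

f(x) = x*sin(x) - 1
Initial interval: [0.7, 1.91]

Iteration 1:
  c_1 = (0.700000 + 1.910000)/2 = 1.305000
  f(c_1) = f(1.305000) = 0.259173
  f(a) × f(c) < 0, new interval: [0.700000, 1.305000]

After 1 iteration(s), the approximation is c_1 = 1.305000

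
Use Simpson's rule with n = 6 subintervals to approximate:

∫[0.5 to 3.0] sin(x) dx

f(x) = sin(x)
a = 0.5, b = 3.0, n = 6
h = (b - a)/n = 0.416667

Simpson's rule: (h/3)[f(x₀) + 4f(x₁) + 2f(x₂) + ... + f(xₙ)]

x_0 = 0.5000, f(x_0) = 0.479426, coefficient = 1
x_1 = 0.9167, f(x_1) = 0.793578, coefficient = 4
x_2 = 1.3333, f(x_2) = 0.971938, coefficient = 2
x_3 = 1.7500, f(x_3) = 0.983986, coefficient = 4
x_4 = 2.1667, f(x_4) = 0.827660, coefficient = 2
x_5 = 2.5833, f(x_5) = 0.529711, coefficient = 4
x_6 = 3.0000, f(x_6) = 0.141120, coefficient = 1

I ≈ (0.416667/3) × 13.448839 = 1.867894
Exact value: 1.867575
Error: 0.000319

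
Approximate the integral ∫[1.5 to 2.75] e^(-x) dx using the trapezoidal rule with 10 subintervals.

f(x) = e^(-x)
a = 1.5, b = 2.75, n = 10
h = (b - a)/n = 0.125000

Trapezoidal rule: (h/2)[f(x₀) + 2f(x₁) + 2f(x₂) + ... + f(xₙ)]

x_0 = 1.5000, f(x_0) = 0.223130, coefficient = 1
x_1 = 1.6250, f(x_1) = 0.196912, coefficient = 2
x_2 = 1.7500, f(x_2) = 0.173774, coefficient = 2
x_3 = 1.8750, f(x_3) = 0.153355, coefficient = 2
x_4 = 2.0000, f(x_4) = 0.135335, coefficient = 2
x_5 = 2.1250, f(x_5) = 0.119433, coefficient = 2
x_6 = 2.2500, f(x_6) = 0.105399, coefficient = 2
x_7 = 2.3750, f(x_7) = 0.093014, coefficient = 2
x_8 = 2.5000, f(x_8) = 0.082085, coefficient = 2
x_9 = 2.6250, f(x_9) = 0.072440, coefficient = 2
x_10 = 2.7500, f(x_10) = 0.063928, coefficient = 1

I ≈ (0.125000/2) × 2.550553 = 0.159410
Exact value: 0.159202
Error: 0.000207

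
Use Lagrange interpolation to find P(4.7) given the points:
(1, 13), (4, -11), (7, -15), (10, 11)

Lagrange interpolation formula:
P(x) = Σ yᵢ × Lᵢ(x)
where Lᵢ(x) = Π_{j≠i} (x - xⱼ)/(xᵢ - xⱼ)

L_0(4.7) = (4.7 - 4)/(1 - 4) × (4.7 - 7)/(1 - 7) × (4.7 - 10)/(1 - 10) = -0.052673
L_1(4.7) = (4.7 - 1)/(4 - 1) × (4.7 - 7)/(4 - 7) × (4.7 - 10)/(4 - 10) = 0.835241
L_2(4.7) = (4.7 - 1)/(7 - 1) × (4.7 - 4)/(7 - 4) × (4.7 - 10)/(7 - 10) = 0.254204
L_3(4.7) = (4.7 - 1)/(10 - 1) × (4.7 - 4)/(10 - 4) × (4.7 - 7)/(10 - 7) = -0.036772

P(4.7) = 13×L_0(4.7) + (-11)×L_1(4.7) + (-15)×L_2(4.7) + 11×L_3(4.7)
P(4.7) = -14.089938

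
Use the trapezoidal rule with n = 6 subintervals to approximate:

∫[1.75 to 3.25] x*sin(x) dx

f(x) = x*sin(x)
a = 1.75, b = 3.25, n = 6
h = (b - a)/n = 0.250000

Trapezoidal rule: (h/2)[f(x₀) + 2f(x₁) + 2f(x₂) + ... + f(xₙ)]

x_0 = 1.7500, f(x_0) = 1.721975, coefficient = 1
x_1 = 2.0000, f(x_1) = 1.818595, coefficient = 2
x_2 = 2.2500, f(x_2) = 1.750665, coefficient = 2
x_3 = 2.5000, f(x_3) = 1.496180, coefficient = 2
x_4 = 2.7500, f(x_4) = 1.049568, coefficient = 2
x_5 = 3.0000, f(x_5) = 0.423360, coefficient = 2
x_6 = 3.2500, f(x_6) = -0.351634, coefficient = 1

I ≈ (0.250000/2) × 14.447077 = 1.805885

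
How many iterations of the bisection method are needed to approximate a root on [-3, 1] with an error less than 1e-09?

We need (b-a)/2^n ≤ 1e-09
(1 - (-3))/2^n ≤ 1e-09
4/2^n ≤ 1e-09
2^n ≥ 4000000000
n ≥ log₂(4000000000) = 31.90
n ≥ 32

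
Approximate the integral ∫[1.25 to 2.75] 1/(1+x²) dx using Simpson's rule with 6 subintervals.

f(x) = 1/(1+x²)
a = 1.25, b = 2.75, n = 6
h = (b - a)/n = 0.250000

Simpson's rule: (h/3)[f(x₀) + 4f(x₁) + 2f(x₂) + ... + f(xₙ)]

x_0 = 1.2500, f(x_0) = 0.390244, coefficient = 1
x_1 = 1.5000, f(x_1) = 0.307692, coefficient = 4
x_2 = 1.7500, f(x_2) = 0.246154, coefficient = 2
x_3 = 2.0000, f(x_3) = 0.200000, coefficient = 4
x_4 = 2.2500, f(x_4) = 0.164948, coefficient = 2
x_5 = 2.5000, f(x_5) = 0.137931, coefficient = 4
x_6 = 2.7500, f(x_6) = 0.116788, coefficient = 1

I ≈ (0.250000/3) × 3.911730 = 0.325978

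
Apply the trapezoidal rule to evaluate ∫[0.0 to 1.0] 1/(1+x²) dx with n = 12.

f(x) = 1/(1+x²)
a = 0.0, b = 1.0, n = 12
h = (b - a)/n = 0.083333

Trapezoidal rule: (h/2)[f(x₀) + 2f(x₁) + 2f(x₂) + ... + f(xₙ)]

x_0 = 0.0000, f(x_0) = 1.000000, coefficient = 1
x_1 = 0.0833, f(x_1) = 0.993103, coefficient = 2
x_2 = 0.1667, f(x_2) = 0.972973, coefficient = 2
x_3 = 0.2500, f(x_3) = 0.941176, coefficient = 2
x_4 = 0.3333, f(x_4) = 0.900000, coefficient = 2
x_5 = 0.4167, f(x_5) = 0.852071, coefficient = 2
x_6 = 0.5000, f(x_6) = 0.800000, coefficient = 2
x_7 = 0.5833, f(x_7) = 0.746114, coefficient = 2
x_8 = 0.6667, f(x_8) = 0.692308, coefficient = 2
x_9 = 0.7500, f(x_9) = 0.640000, coefficient = 2
x_10 = 0.8333, f(x_10) = 0.590164, coefficient = 2
x_11 = 0.9167, f(x_11) = 0.543396, coefficient = 2
x_12 = 1.0000, f(x_12) = 0.500000, coefficient = 1

I ≈ (0.083333/2) × 18.842611 = 0.785109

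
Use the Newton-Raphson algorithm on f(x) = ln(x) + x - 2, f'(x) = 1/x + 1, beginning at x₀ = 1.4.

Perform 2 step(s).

f(x) = ln(x) + x - 2
f'(x) = 1/x + 1
x₀ = 1.4

Newton-Raphson formula: x_{n+1} = x_n - f(x_n)/f'(x_n)

Iteration 1:
  f(1.400000) = -0.263528
  f'(1.400000) = 1.714286
  x_1 = 1.400000 - (-0.263528)/1.714286 = 1.553725
Iteration 2:
  f(1.553725) = -0.005621
  f'(1.553725) = 1.643615
  x_2 = 1.553725 - (-0.005621)/1.643615 = 1.557144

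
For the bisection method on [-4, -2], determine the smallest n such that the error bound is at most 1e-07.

We need (b-a)/2^n ≤ 1e-07
(-2 - (-4))/2^n ≤ 1e-07
2/2^n ≤ 1e-07
2^n ≥ 20000000
n ≥ log₂(20000000) = 24.25
n ≥ 25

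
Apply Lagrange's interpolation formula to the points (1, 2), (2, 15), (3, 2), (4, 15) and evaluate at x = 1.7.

Lagrange interpolation formula:
P(x) = Σ yᵢ × Lᵢ(x)
where Lᵢ(x) = Π_{j≠i} (x - xⱼ)/(xᵢ - xⱼ)

L_0(1.7) = (1.7 - 2)/(1 - 2) × (1.7 - 3)/(1 - 3) × (1.7 - 4)/(1 - 4) = 0.149500
L_1(1.7) = (1.7 - 1)/(2 - 1) × (1.7 - 3)/(2 - 3) × (1.7 - 4)/(2 - 4) = 1.046500
L_2(1.7) = (1.7 - 1)/(3 - 1) × (1.7 - 2)/(3 - 2) × (1.7 - 4)/(3 - 4) = -0.241500
L_3(1.7) = (1.7 - 1)/(4 - 1) × (1.7 - 2)/(4 - 2) × (1.7 - 3)/(4 - 3) = 0.045500

P(1.7) = 2×L_0(1.7) + 15×L_1(1.7) + 2×L_2(1.7) + 15×L_3(1.7)
P(1.7) = 16.196000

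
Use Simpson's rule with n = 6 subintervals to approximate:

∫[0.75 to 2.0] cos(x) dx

f(x) = cos(x)
a = 0.75, b = 2.0, n = 6
h = (b - a)/n = 0.208333

Simpson's rule: (h/3)[f(x₀) + 4f(x₁) + 2f(x₂) + ... + f(xₙ)]

x_0 = 0.7500, f(x_0) = 0.731689, coefficient = 1
x_1 = 0.9583, f(x_1) = 0.574885, coefficient = 4
x_2 = 1.1667, f(x_2) = 0.393219, coefficient = 2
x_3 = 1.3750, f(x_3) = 0.194548, coefficient = 4
x_4 = 1.5833, f(x_4) = -0.012537, coefficient = 2
x_5 = 1.7917, f(x_5) = -0.219079, coefficient = 4
x_6 = 2.0000, f(x_6) = -0.416147, coefficient = 1

I ≈ (0.208333/3) × 3.278319 = 0.227661
Exact value: 0.227659
Error: 0.000002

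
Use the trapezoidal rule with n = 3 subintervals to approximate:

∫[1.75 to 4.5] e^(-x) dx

f(x) = e^(-x)
a = 1.75, b = 4.5, n = 3
h = (b - a)/n = 0.916667

Trapezoidal rule: (h/2)[f(x₀) + 2f(x₁) + 2f(x₂) + ... + f(xₙ)]

x_0 = 1.7500, f(x_0) = 0.173774, coefficient = 1
x_1 = 2.6667, f(x_1) = 0.069483, coefficient = 2
x_2 = 3.5833, f(x_2) = 0.027783, coefficient = 2
x_3 = 4.5000, f(x_3) = 0.011109, coefficient = 1

I ≈ (0.916667/2) × 0.379416 = 0.173899
Exact value: 0.162665
Error: 0.011234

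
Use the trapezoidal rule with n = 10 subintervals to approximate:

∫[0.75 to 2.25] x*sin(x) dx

f(x) = x*sin(x)
a = 0.75, b = 2.25, n = 10
h = (b - a)/n = 0.150000

Trapezoidal rule: (h/2)[f(x₀) + 2f(x₁) + 2f(x₂) + ... + f(xₙ)]

x_0 = 0.7500, f(x_0) = 0.511229, coefficient = 1
x_1 = 0.9000, f(x_1) = 0.704994, coefficient = 2
x_2 = 1.0500, f(x_2) = 0.910794, coefficient = 2
x_3 = 1.2000, f(x_3) = 1.118447, coefficient = 2
x_4 = 1.3500, f(x_4) = 1.317227, coefficient = 2
x_5 = 1.5000, f(x_5) = 1.496242, coefficient = 2
x_6 = 1.6500, f(x_6) = 1.644827, coefficient = 2
x_7 = 1.8000, f(x_7) = 1.752926, coefficient = 2
x_8 = 1.9500, f(x_8) = 1.811471, coefficient = 2
x_9 = 2.1000, f(x_9) = 1.812740, coefficient = 2
x_10 = 2.2500, f(x_10) = 1.750665, coefficient = 1

I ≈ (0.150000/2) × 27.401231 = 2.055092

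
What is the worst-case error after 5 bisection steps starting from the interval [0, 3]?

Bisection error bound: |error| ≤ (b-a)/2^n
|error| ≤ (3 - 0)/2^5 = 3/2^5
|error| ≤ 0.0937500000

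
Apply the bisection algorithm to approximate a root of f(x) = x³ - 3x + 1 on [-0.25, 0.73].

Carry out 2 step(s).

f(x) = x³ - 3x + 1
Initial interval: [-0.25, 0.73]

Iteration 1:
  c_1 = (-0.250000 + 0.730000)/2 = 0.240000
  f(c_1) = f(0.240000) = 0.293824
  f(a) × f(c) ≥ 0, new interval: [0.240000, 0.730000]
Iteration 2:
  c_2 = (0.240000 + 0.730000)/2 = 0.485000
  f(c_2) = f(0.485000) = -0.340916
  f(a) × f(c) < 0, new interval: [0.240000, 0.485000]

After 2 iteration(s), the approximation is c_2 = 0.485000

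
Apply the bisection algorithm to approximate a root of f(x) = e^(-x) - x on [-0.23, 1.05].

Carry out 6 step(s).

f(x) = e^(-x) - x
Initial interval: [-0.23, 1.05]

Iteration 1:
  c_1 = (-0.230000 + 1.050000)/2 = 0.410000
  f(c_1) = f(0.410000) = 0.253650
  f(a) × f(c) ≥ 0, new interval: [0.410000, 1.050000]
Iteration 2:
  c_2 = (0.410000 + 1.050000)/2 = 0.730000
  f(c_2) = f(0.730000) = -0.248091
  f(a) × f(c) < 0, new interval: [0.410000, 0.730000]
Iteration 3:
  c_3 = (0.410000 + 0.730000)/2 = 0.570000
  f(c_3) = f(0.570000) = -0.004475
  f(a) × f(c) < 0, new interval: [0.410000, 0.570000]
Iteration 4:
  c_4 = (0.410000 + 0.570000)/2 = 0.490000
  f(c_4) = f(0.490000) = 0.122626
  f(a) × f(c) ≥ 0, new interval: [0.490000, 0.570000]
Iteration 5:
  c_5 = (0.490000 + 0.570000)/2 = 0.530000
  f(c_5) = f(0.530000) = 0.058605
  f(a) × f(c) ≥ 0, new interval: [0.530000, 0.570000]
Iteration 6:
  c_6 = (0.530000 + 0.570000)/2 = 0.550000
  f(c_6) = f(0.550000) = 0.026950
  f(a) × f(c) ≥ 0, new interval: [0.550000, 0.570000]

After 6 iteration(s), the approximation is c_6 = 0.550000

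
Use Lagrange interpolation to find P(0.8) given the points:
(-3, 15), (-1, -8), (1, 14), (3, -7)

Lagrange interpolation formula:
P(x) = Σ yᵢ × Lᵢ(x)
where Lᵢ(x) = Π_{j≠i} (x - xⱼ)/(xᵢ - xⱼ)

L_0(0.8) = (0.8 - (-1))/(-3 - (-1)) × (0.8 - 1)/(-3 - 1) × (0.8 - 3)/(-3 - 3) = -0.016500
L_1(0.8) = (0.8 - (-3))/(-1 - (-3)) × (0.8 - 1)/(-1 - 1) × (0.8 - 3)/(-1 - 3) = 0.104500
L_2(0.8) = (0.8 - (-3))/(1 - (-3)) × (0.8 - (-1))/(1 - (-1)) × (0.8 - 3)/(1 - 3) = 0.940500
L_3(0.8) = (0.8 - (-3))/(3 - (-3)) × (0.8 - (-1))/(3 - (-1)) × (0.8 - 1)/(3 - 1) = -0.028500

P(0.8) = 15×L_0(0.8) + (-8)×L_1(0.8) + 14×L_2(0.8) + (-7)×L_3(0.8)
P(0.8) = 12.283000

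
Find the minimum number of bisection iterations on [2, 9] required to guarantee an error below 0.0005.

We need (b-a)/2^n ≤ 0.0005
(9 - 2)/2^n ≤ 0.0005
7/2^n ≤ 0.0005
2^n ≥ 14000
n ≥ log₂(14000) = 13.77
n ≥ 14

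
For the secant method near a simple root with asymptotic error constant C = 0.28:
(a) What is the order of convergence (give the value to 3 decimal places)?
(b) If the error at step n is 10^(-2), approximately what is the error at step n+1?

(a) Secant method has superlinear convergence with order φ = (1+√5)/2 ≈ 1.618.
    This means |e_{n+1}| ≈ C|e_n|^1.618.

(b) With |e_n| = 10^(-2) and C = 0.28:
    |e_{n+1}| ≈ 0.28 × (10^(-2))^1.618 = 0.28 × 10^(-3.24)

(a) ≈ 1.618 (golden ratio); (b) |e_{n+1}| ≈ 1.626e-04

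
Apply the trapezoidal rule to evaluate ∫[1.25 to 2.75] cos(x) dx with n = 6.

f(x) = cos(x)
a = 1.25, b = 2.75, n = 6
h = (b - a)/n = 0.250000

Trapezoidal rule: (h/2)[f(x₀) + 2f(x₁) + 2f(x₂) + ... + f(xₙ)]

x_0 = 1.2500, f(x_0) = 0.315322, coefficient = 1
x_1 = 1.5000, f(x_1) = 0.070737, coefficient = 2
x_2 = 1.7500, f(x_2) = -0.178246, coefficient = 2
x_3 = 2.0000, f(x_3) = -0.416147, coefficient = 2
x_4 = 2.2500, f(x_4) = -0.628174, coefficient = 2
x_5 = 2.5000, f(x_5) = -0.801144, coefficient = 2
x_6 = 2.7500, f(x_6) = -0.924302, coefficient = 1

I ≈ (0.250000/2) × -4.514926 = -0.564366
Exact value: -0.567324
Error: 0.002958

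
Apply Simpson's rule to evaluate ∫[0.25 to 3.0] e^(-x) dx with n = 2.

f(x) = e^(-x)
a = 0.25, b = 3.0, n = 2
h = (b - a)/n = 1.375000

Simpson's rule: (h/3)[f(x₀) + 4f(x₁) + 2f(x₂) + ... + f(xₙ)]

x_0 = 0.2500, f(x_0) = 0.778801, coefficient = 1
x_1 = 1.6250, f(x_1) = 0.196912, coefficient = 4
x_2 = 3.0000, f(x_2) = 0.049787, coefficient = 1

I ≈ (1.375000/3) × 1.616235 = 0.740774
Exact value: 0.729014
Error: 0.011760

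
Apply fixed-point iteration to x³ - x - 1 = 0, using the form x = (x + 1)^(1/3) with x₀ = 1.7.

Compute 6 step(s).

Equation: x³ - x - 1 = 0
Fixed-point form: x = (x + 1)^(1/3)
x₀ = 1.7

x_1 = g(1.700000) = 1.392477
x_2 = g(1.392477) = 1.337465
x_3 = g(1.337465) = 1.327135
x_4 = g(1.327135) = 1.325177
x_5 = g(1.325177) = 1.324805
x_6 = g(1.324805) = 1.324735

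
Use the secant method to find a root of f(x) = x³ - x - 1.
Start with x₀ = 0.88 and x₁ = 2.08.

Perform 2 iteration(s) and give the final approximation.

f(x) = x³ - x - 1
x₀ = 0.88, x₁ = 2.08

Secant formula: x_{n+1} = x_n - f(x_n)(x_n - x_{n-1})/(f(x_n) - f(x_{n-1}))

Iteration 1:
  f(0.880000) = -1.198528
  f(2.080000) = 5.918912
  x_2 = 2.080000 - 5.918912×(2.080000 - 0.880000)/(5.918912 - (-1.198528))
       = 1.082072
Iteration 2:
  f(2.080000) = 5.918912
  f(1.082072) = -0.815096
  x_3 = 1.082072 - (-0.815096)×(1.082072 - 2.080000)/(-0.815096 - 5.918912)
       = 1.202863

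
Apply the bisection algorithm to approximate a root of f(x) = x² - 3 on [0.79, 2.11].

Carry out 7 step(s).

f(x) = x² - 3
Initial interval: [0.79, 2.11]

Iteration 1:
  c_1 = (0.790000 + 2.110000)/2 = 1.450000
  f(c_1) = f(1.450000) = -0.897500
  f(a) × f(c) ≥ 0, new interval: [1.450000, 2.110000]
Iteration 2:
  c_2 = (1.450000 + 2.110000)/2 = 1.780000
  f(c_2) = f(1.780000) = 0.168400
  f(a) × f(c) < 0, new interval: [1.450000, 1.780000]
Iteration 3:
  c_3 = (1.450000 + 1.780000)/2 = 1.615000
  f(c_3) = f(1.615000) = -0.391775
  f(a) × f(c) ≥ 0, new interval: [1.615000, 1.780000]
Iteration 4:
  c_4 = (1.615000 + 1.780000)/2 = 1.697500
  f(c_4) = f(1.697500) = -0.118494
  f(a) × f(c) ≥ 0, new interval: [1.697500, 1.780000]
Iteration 5:
  c_5 = (1.697500 + 1.780000)/2 = 1.738750
  f(c_5) = f(1.738750) = 0.023252
  f(a) × f(c) < 0, new interval: [1.697500, 1.738750]
Iteration 6:
  c_6 = (1.697500 + 1.738750)/2 = 1.718125
  f(c_6) = f(1.718125) = -0.048046
  f(a) × f(c) ≥ 0, new interval: [1.718125, 1.738750]
Iteration 7:
  c_7 = (1.718125 + 1.738750)/2 = 1.728437
  f(c_7) = f(1.728437) = -0.012504
  f(a) × f(c) ≥ 0, new interval: [1.728437, 1.738750]

After 7 iteration(s), the approximation is c_7 = 1.728437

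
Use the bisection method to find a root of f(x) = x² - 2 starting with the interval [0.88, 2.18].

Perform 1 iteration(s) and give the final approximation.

f(x) = x² - 2
Initial interval: [0.88, 2.18]

Iteration 1:
  c_1 = (0.880000 + 2.180000)/2 = 1.530000
  f(c_1) = f(1.530000) = 0.340900
  f(a) × f(c) < 0, new interval: [0.880000, 1.530000]

After 1 iteration(s), the approximation is c_1 = 1.530000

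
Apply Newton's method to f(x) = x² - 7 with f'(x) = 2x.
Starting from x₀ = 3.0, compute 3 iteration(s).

f(x) = x² - 7
f'(x) = 2x
x₀ = 3.0

Newton-Raphson formula: x_{n+1} = x_n - f(x_n)/f'(x_n)

Iteration 1:
  f(3.000000) = 2.000000
  f'(3.000000) = 6.000000
  x_1 = 3.000000 - 2.000000/6.000000 = 2.666667
Iteration 2:
  f(2.666667) = 0.111111
  f'(2.666667) = 5.333333
  x_2 = 2.666667 - 0.111111/5.333333 = 2.645833
Iteration 3:
  f(2.645833) = 0.000434
  f'(2.645833) = 5.291667
  x_3 = 2.645833 - 0.000434/5.291667 = 2.645751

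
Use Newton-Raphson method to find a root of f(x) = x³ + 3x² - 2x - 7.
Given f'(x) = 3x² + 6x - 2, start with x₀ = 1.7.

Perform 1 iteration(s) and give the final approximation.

f(x) = x³ + 3x² - 2x - 7
f'(x) = 3x² + 6x - 2
x₀ = 1.7

Newton-Raphson formula: x_{n+1} = x_n - f(x_n)/f'(x_n)

Iteration 1:
  f(1.700000) = 3.183000
  f'(1.700000) = 16.870000
  x_1 = 1.700000 - 3.183000/16.870000 = 1.511322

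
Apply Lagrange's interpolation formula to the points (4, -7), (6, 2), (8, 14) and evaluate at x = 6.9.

Lagrange interpolation formula:
P(x) = Σ yᵢ × Lᵢ(x)
where Lᵢ(x) = Π_{j≠i} (x - xⱼ)/(xᵢ - xⱼ)

L_0(6.9) = (6.9 - 6)/(4 - 6) × (6.9 - 8)/(4 - 8) = -0.123750
L_1(6.9) = (6.9 - 4)/(6 - 4) × (6.9 - 8)/(6 - 8) = 0.797500
L_2(6.9) = (6.9 - 4)/(8 - 4) × (6.9 - 6)/(8 - 6) = 0.326250

P(6.9) = (-7)×L_0(6.9) + 2×L_1(6.9) + 14×L_2(6.9)
P(6.9) = 7.028750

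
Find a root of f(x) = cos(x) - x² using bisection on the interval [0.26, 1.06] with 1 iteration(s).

f(x) = cos(x) - x²
Initial interval: [0.26, 1.06]

Iteration 1:
  c_1 = (0.260000 + 1.060000)/2 = 0.660000
  f(c_1) = f(0.660000) = 0.354392
  f(a) × f(c) ≥ 0, new interval: [0.660000, 1.060000]

After 1 iteration(s), the approximation is c_1 = 0.660000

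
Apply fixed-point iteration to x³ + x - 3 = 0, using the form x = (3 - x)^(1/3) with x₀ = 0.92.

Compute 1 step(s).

Equation: x³ + x - 3 = 0
Fixed-point form: x = (3 - x)^(1/3)
x₀ = 0.92

x_1 = g(0.920000) = 1.276501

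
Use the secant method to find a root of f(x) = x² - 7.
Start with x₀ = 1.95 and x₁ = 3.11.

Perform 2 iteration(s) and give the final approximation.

f(x) = x² - 7
x₀ = 1.95, x₁ = 3.11

Secant formula: x_{n+1} = x_n - f(x_n)(x_n - x_{n-1})/(f(x_n) - f(x_{n-1}))

Iteration 1:
  f(1.950000) = -3.197500
  f(3.110000) = 2.672100
  x_2 = 3.110000 - 2.672100×(3.110000 - 1.950000)/(2.672100 - (-3.197500))
       = 2.581917
Iteration 2:
  f(3.110000) = 2.672100
  f(2.581917) = -0.333705
  x_3 = 2.581917 - (-0.333705)×(2.581917 - 3.110000)/(-0.333705 - 2.672100)
       = 2.640545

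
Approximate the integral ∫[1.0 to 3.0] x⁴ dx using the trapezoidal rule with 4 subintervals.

f(x) = x⁴
a = 1.0, b = 3.0, n = 4
h = (b - a)/n = 0.500000

Trapezoidal rule: (h/2)[f(x₀) + 2f(x₁) + 2f(x₂) + ... + f(xₙ)]

x_0 = 1.0000, f(x_0) = 1.000000, coefficient = 1
x_1 = 1.5000, f(x_1) = 5.062500, coefficient = 2
x_2 = 2.0000, f(x_2) = 16.000000, coefficient = 2
x_3 = 2.5000, f(x_3) = 39.062500, coefficient = 2
x_4 = 3.0000, f(x_4) = 81.000000, coefficient = 1

I ≈ (0.500000/2) × 202.250000 = 50.562500
Exact value: 48.400000
Error: 2.162500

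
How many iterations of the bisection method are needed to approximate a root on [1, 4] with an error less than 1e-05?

We need (b-a)/2^n ≤ 1e-05
(4 - 1)/2^n ≤ 1e-05
3/2^n ≤ 1e-05
2^n ≥ 300000
n ≥ log₂(300000) = 18.19
n ≥ 19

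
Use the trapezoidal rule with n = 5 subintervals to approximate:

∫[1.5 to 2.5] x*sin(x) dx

f(x) = x*sin(x)
a = 1.5, b = 2.5, n = 5
h = (b - a)/n = 0.200000

Trapezoidal rule: (h/2)[f(x₀) + 2f(x₁) + 2f(x₂) + ... + f(xₙ)]

x_0 = 1.5000, f(x_0) = 1.496242, coefficient = 1
x_1 = 1.7000, f(x_1) = 1.685830, coefficient = 2
x_2 = 1.9000, f(x_2) = 1.797970, coefficient = 2
x_3 = 2.1000, f(x_3) = 1.812740, coefficient = 2
x_4 = 2.3000, f(x_4) = 1.715122, coefficient = 2
x_5 = 2.5000, f(x_5) = 1.496180, coefficient = 1

I ≈ (0.200000/2) × 17.015747 = 1.701575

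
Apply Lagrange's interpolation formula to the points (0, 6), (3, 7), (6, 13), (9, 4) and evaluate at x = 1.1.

Lagrange interpolation formula:
P(x) = Σ yᵢ × Lᵢ(x)
where Lᵢ(x) = Π_{j≠i} (x - xⱼ)/(xᵢ - xⱼ)

L_0(1.1) = (1.1 - 3)/(0 - 3) × (1.1 - 6)/(0 - 6) × (1.1 - 9)/(0 - 9) = 0.454006
L_1(1.1) = (1.1 - 0)/(3 - 0) × (1.1 - 6)/(3 - 6) × (1.1 - 9)/(3 - 9) = 0.788537
L_2(1.1) = (1.1 - 0)/(6 - 0) × (1.1 - 3)/(6 - 3) × (1.1 - 9)/(6 - 9) = -0.305759
L_3(1.1) = (1.1 - 0)/(9 - 0) × (1.1 - 3)/(9 - 3) × (1.1 - 6)/(9 - 6) = 0.063216

P(1.1) = 6×L_0(1.1) + 7×L_1(1.1) + 13×L_2(1.1) + 4×L_3(1.1)
P(1.1) = 4.521790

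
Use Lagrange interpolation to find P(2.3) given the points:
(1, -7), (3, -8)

Lagrange interpolation formula:
P(x) = Σ yᵢ × Lᵢ(x)
where Lᵢ(x) = Π_{j≠i} (x - xⱼ)/(xᵢ - xⱼ)

L_0(2.3) = (2.3 - 3)/(1 - 3) = 0.350000
L_1(2.3) = (2.3 - 1)/(3 - 1) = 0.650000

P(2.3) = (-7)×L_0(2.3) + (-8)×L_1(2.3)
P(2.3) = -7.650000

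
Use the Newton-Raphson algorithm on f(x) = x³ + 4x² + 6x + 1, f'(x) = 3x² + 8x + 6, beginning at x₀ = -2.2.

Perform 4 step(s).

f(x) = x³ + 4x² + 6x + 1
f'(x) = 3x² + 8x + 6
x₀ = -2.2

Newton-Raphson formula: x_{n+1} = x_n - f(x_n)/f'(x_n)

Iteration 1:
  f(-2.200000) = -3.488000
  f'(-2.200000) = 2.920000
  x_1 = -2.200000 - (-3.488000)/2.920000 = -1.005479
Iteration 2:
  f(-1.005479) = -2.005450
  f'(-1.005479) = 0.989131
  x_2 = -1.005479 - (-2.005450)/0.989131 = 1.022007
Iteration 3:
  f(1.022007) = 12.377512
  f'(1.022007) = 17.309544
  x_3 = 1.022007 - 12.377512/17.309544 = 0.306938
Iteration 4:
  f(0.306938) = 3.247388
  f'(0.306938) = 8.738136
  x_4 = 0.306938 - 3.247388/8.738136 = -0.064696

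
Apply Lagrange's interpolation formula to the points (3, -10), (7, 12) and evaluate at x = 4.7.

Lagrange interpolation formula:
P(x) = Σ yᵢ × Lᵢ(x)
where Lᵢ(x) = Π_{j≠i} (x - xⱼ)/(xᵢ - xⱼ)

L_0(4.7) = (4.7 - 7)/(3 - 7) = 0.575000
L_1(4.7) = (4.7 - 3)/(7 - 3) = 0.425000

P(4.7) = (-10)×L_0(4.7) + 12×L_1(4.7)
P(4.7) = -0.650000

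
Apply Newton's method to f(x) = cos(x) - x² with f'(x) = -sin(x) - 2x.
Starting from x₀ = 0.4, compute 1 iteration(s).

f(x) = cos(x) - x²
f'(x) = -sin(x) - 2x
x₀ = 0.4

Newton-Raphson formula: x_{n+1} = x_n - f(x_n)/f'(x_n)

Iteration 1:
  f(0.400000) = 0.761061
  f'(0.400000) = -1.189418
  x_1 = 0.400000 - 0.761061/(-1.189418) = 1.039860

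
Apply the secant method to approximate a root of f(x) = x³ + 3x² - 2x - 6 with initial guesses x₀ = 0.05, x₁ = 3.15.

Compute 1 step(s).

f(x) = x³ + 3x² - 2x - 6
x₀ = 0.05, x₁ = 3.15

Secant formula: x_{n+1} = x_n - f(x_n)(x_n - x_{n-1})/(f(x_n) - f(x_{n-1}))

Iteration 1:
  f(0.050000) = -6.092375
  f(3.150000) = 48.723375
  x_2 = 3.150000 - 48.723375×(3.150000 - 0.050000)/(48.723375 - (-6.092375))
       = 0.394543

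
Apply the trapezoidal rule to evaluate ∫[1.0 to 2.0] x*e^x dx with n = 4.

f(x) = x*e^x
a = 1.0, b = 2.0, n = 4
h = (b - a)/n = 0.250000

Trapezoidal rule: (h/2)[f(x₀) + 2f(x₁) + 2f(x₂) + ... + f(xₙ)]

x_0 = 1.0000, f(x_0) = 2.718282, coefficient = 1
x_1 = 1.2500, f(x_1) = 4.362929, coefficient = 2
x_2 = 1.5000, f(x_2) = 6.722534, coefficient = 2
x_3 = 1.7500, f(x_3) = 10.070555, coefficient = 2
x_4 = 2.0000, f(x_4) = 14.778112, coefficient = 1

I ≈ (0.250000/2) × 59.808428 = 7.476053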